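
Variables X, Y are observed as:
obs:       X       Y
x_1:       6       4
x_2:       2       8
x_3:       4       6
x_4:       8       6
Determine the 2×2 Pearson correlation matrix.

Step 1 — column means:
  mean(X) = (6 + 2 + 4 + 8) / 4 = 20/4 = 5
  mean(Y) = (4 + 8 + 6 + 6) / 4 = 24/4 = 6

Step 2 — sample variances and covariances s[i,j] = (1/(n-1)) · Σ_k (x_{k,i} - mean_i) · (x_{k,j} - mean_j), with n-1 = 3:
  s[X,X] = ((1)·(1) + (-3)·(-3) + (-1)·(-1) + (3)·(3)) / 3 = 20/3 = 6.6667
  s[X,Y] = ((1)·(-2) + (-3)·(2) + (-1)·(0) + (3)·(0)) / 3 = -8/3 = -2.6667
  s[Y,Y] = ((-2)·(-2) + (2)·(2) + (0)·(0) + (0)·(0)) / 3 = 8/3 = 2.6667
  Sample standard deviations s_i = √(s[i,i]):
  s(X) = √(6.6667) = 2.582
  s(Y) = √(2.6667) = 1.633

Step 3 — r_{ij} = s_{ij} / (s_i · s_j):
  r[X,X] = 1 (diagonal).
  r[X,Y] = -2.6667 / (2.582 · 1.633) = -2.6667 / 4.2164 = -0.6325
  r[Y,Y] = 1 (diagonal).

R is symmetric with unit diagonal. Assembling:

R = [[1, -0.6325],
 [-0.6325, 1]]


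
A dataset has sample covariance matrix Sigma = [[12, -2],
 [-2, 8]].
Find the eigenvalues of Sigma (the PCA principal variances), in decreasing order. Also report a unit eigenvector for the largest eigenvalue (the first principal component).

Step 1 — characteristic polynomial of 2×2 Sigma:
  det(Sigma - λI) = λ² - trace · λ + det = 0.
  trace = 12 + 8 = 20, det = 12·8 - (-2)² = 92.
Step 2 — discriminant:
  Δ = trace² - 4·det = 400 - 368 = 32.
Step 3 — eigenvalues:
  λ = (trace ± √Δ)/2 = (20 ± 5.6569)/2,
  λ_1 = 12.8284,  λ_2 = 7.1716.

Step 4 — unit eigenvector for λ_1: solve (Sigma - λ_1 I)v = 0. First row:
  (12 - 12.8284)·v_x + (-2)·v_y = 0, i.e. (-0.8284)·v_x + (-2)·v_y = 0,
  so v ∝ (b, λ_1 - a) = (-2, 0.8284); multiply by -1 so the first entry is positive: u = (2, -0.8284).
  ||u|| = √((2)² + (-0.8284)²) = √(4.6863) ≈ 2.1648,
  v_1 = u/||u|| ≈ (0.9239, -0.3827) (||v_1|| = 1).

λ_1 = 12.8284,  λ_2 = 7.1716;  v_1 ≈ (0.9239, -0.3827)


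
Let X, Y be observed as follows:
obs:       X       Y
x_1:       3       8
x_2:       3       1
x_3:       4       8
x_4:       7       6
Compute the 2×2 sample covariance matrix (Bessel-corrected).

Step 1 — column means:
  mean(X) = (3 + 3 + 4 + 7) / 4 = 17/4 = 4.25
  mean(Y) = (8 + 1 + 8 + 6) / 4 = 23/4 = 5.75

Step 2 — sample covariance S[i,j] = (1/(n-1)) · Σ_k (x_{k,i} - mean_i) · (x_{k,j} - mean_j), with n-1 = 3.
  S[X,X] = ((-1.25)·(-1.25) + (-1.25)·(-1.25) + (-0.25)·(-0.25) + (2.75)·(2.75)) / 3 = 10.75/3 = 3.5833
  S[X,Y] = ((-1.25)·(2.25) + (-1.25)·(-4.75) + (-0.25)·(2.25) + (2.75)·(0.25)) / 3 = 3.25/3 = 1.0833
  S[Y,Y] = ((2.25)·(2.25) + (-4.75)·(-4.75) + (2.25)·(2.25) + (0.25)·(0.25)) / 3 = 32.75/3 = 10.9167

S is symmetric (S[j,i] = S[i,j]). Assembling:

S = [[3.5833, 1.0833],
 [1.0833, 10.9167]]


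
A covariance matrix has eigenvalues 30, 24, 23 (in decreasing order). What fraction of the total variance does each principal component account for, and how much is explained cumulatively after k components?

Step 1 — total variance = trace(Sigma) = Σ λ_i = 30 + 24 + 23 = 77.

Step 2 — fraction explained by component i = λ_i / Σ λ:
  PC1: 30/77 = 0.3896
  PC2: 24/77 = 0.3117
  PC3: 23/77 = 0.2987

Step 3 — cumulative fraction after k components = (λ_1 + ... + λ_k) / Σ λ:
  k = 1: 30/77 = 0.3896
  k = 2: (30 + 24)/77 = 54/77 = 0.7013
  k = 3: (30 + 24 + 23)/77 = 77/77 = 1

Summary (fraction, with percent):

explained: PC1 0.3896 (38.96%), PC2 0.3117 (31.17%), PC3 0.2987 (29.87%);  cumulative: 0.3896, 0.7013, 1


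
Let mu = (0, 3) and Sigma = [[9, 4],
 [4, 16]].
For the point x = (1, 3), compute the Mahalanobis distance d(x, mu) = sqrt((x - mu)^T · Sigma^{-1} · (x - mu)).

Step 1 — centre the observation: (x - mu) = (1, 0).

Step 2 — invert Sigma. det(Sigma) = 9·16 - (4)² = 128.
  Sigma^{-1} = (1/det) · [[d, -b], [-b, a]] = [[0.125, -0.0312],
 [-0.0312, 0.0703]].

Step 3 — form the quadratic (x - mu)^T · Sigma^{-1} · (x - mu):
  Sigma^{-1} · (x - mu) = (0.125, -0.0312).
  (x - mu)^T · [Sigma^{-1} · (x - mu)] = (1)·(0.125) + (0)·(-0.0312) = 0.125.

Step 4 — take square root: d = √(0.125) ≈ 0.3536.

d(x, mu) = √(0.125) ≈ 0.3536


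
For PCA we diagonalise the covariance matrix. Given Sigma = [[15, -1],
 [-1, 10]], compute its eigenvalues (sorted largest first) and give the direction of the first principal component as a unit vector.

Step 1 — characteristic polynomial of 2×2 Sigma:
  det(Sigma - λI) = λ² - trace · λ + det = 0.
  trace = 15 + 10 = 25, det = 15·10 - (-1)² = 149.
Step 2 — discriminant:
  Δ = trace² - 4·det = 625 - 596 = 29.
Step 3 — eigenvalues:
  λ = (trace ± √Δ)/2 = (25 ± 5.3852)/2,
  λ_1 = 15.1926,  λ_2 = 9.8074.

Step 4 — unit eigenvector for λ_1: solve (Sigma - λ_1 I)v = 0. First row:
  (15 - 15.1926)·v_x + (-1)·v_y = 0, i.e. (-0.1926)·v_x + (-1)·v_y = 0,
  so v ∝ (b, λ_1 - a) = (-1, 0.1926); multiply by -1 so the first entry is positive: u = (1, -0.1926).
  ||u|| = √((1)² + (-0.1926)²) = √(1.0371) ≈ 1.0184,
  v_1 = u/||u|| ≈ (0.982, -0.1891) (||v_1|| = 1).

λ_1 = 15.1926,  λ_2 = 9.8074;  v_1 ≈ (0.982, -0.1891)


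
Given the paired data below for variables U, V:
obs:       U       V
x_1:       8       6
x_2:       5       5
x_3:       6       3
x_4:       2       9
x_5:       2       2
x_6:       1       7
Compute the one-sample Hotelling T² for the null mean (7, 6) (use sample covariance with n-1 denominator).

Step 1 — sample mean vector:
  mean(U) = (8 + 5 + 6 + 2 + 2 + 1) / 6 = 24/6 = 4
  mean(V) = (6 + 5 + 3 + 9 + 2 + 7) / 6 = 32/6 = 5.3333
  x̄ = (4, 5.3333),  deviation x̄ - mu_0 = (4, 5.3333) - (7, 6) = (-3, -0.6667).

Step 2 — sample covariance matrix, S[i,j] = (1/(n-1)) · Σ_k (x_{k,i} - mean_i) · (x_{k,j} - mean_j), divisor n-1 = 5:
  S[U,U] = ((4)·(4) + (1)·(1) + (2)·(2) + (-2)·(-2) + (-2)·(-2) + (-3)·(-3)) / 5 = 38/5 = 7.6
  S[U,V] = ((4)·(0.6667) + (1)·(-0.3333) + (2)·(-2.3333) + (-2)·(3.6667) + (-2)·(-3.3333) + (-3)·(1.6667)) / 5 = -8/5 = -1.6
  S[V,V] = ((0.6667)·(0.6667) + (-0.3333)·(-0.3333) + (-2.3333)·(-2.3333) + (3.6667)·(3.6667) + (-3.3333)·(-3.3333) + (1.6667)·(1.6667)) / 5 = 33.3333/5 = 6.6667
  S = [[7.6, -1.6],
 [-1.6, 6.6667]].

Step 3 — invert S. det(S) = 7.6·6.6667 - (-1.6)² = 48.1067.
  S^{-1} = (1/det) · [[d, -b], [-b, a]] = [[0.1386, 0.0333],
 [0.0333, 0.158]].

Step 4 — quadratic form (x̄ - mu_0)^T · S^{-1} · (x̄ - mu_0):
  S^{-1} · (x̄ - mu_0) = (-0.4379, -0.2051),
  (x̄ - mu_0)^T · [...] = (-3)·(-0.4379) + (-0.6667)·(-0.2051) = 1.4505.

Step 5 — scale by n: T² = 6 · 1.4505 = 8.7029.

T² ≈ 8.7029


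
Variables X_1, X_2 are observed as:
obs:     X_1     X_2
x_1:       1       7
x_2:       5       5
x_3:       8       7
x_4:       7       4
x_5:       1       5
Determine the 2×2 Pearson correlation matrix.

Step 1 — column means:
  mean(X_1) = (1 + 5 + 8 + 7 + 1) / 5 = 22/5 = 4.4
  mean(X_2) = (7 + 5 + 7 + 4 + 5) / 5 = 28/5 = 5.6

Step 2 — sample variances and covariances s[i,j] = (1/(n-1)) · Σ_k (x_{k,i} - mean_i) · (x_{k,j} - mean_j), with n-1 = 4:
  s[X_1,X_1] = ((-3.4)·(-3.4) + (0.6)·(0.6) + (3.6)·(3.6) + (2.6)·(2.6) + (-3.4)·(-3.4)) / 4 = 43.2/4 = 10.8
  s[X_1,X_2] = ((-3.4)·(1.4) + (0.6)·(-0.6) + (3.6)·(1.4) + (2.6)·(-1.6) + (-3.4)·(-0.6)) / 4 = -2.2/4 = -0.55
  s[X_2,X_2] = ((1.4)·(1.4) + (-0.6)·(-0.6) + (1.4)·(1.4) + (-1.6)·(-1.6) + (-0.6)·(-0.6)) / 4 = 7.2/4 = 1.8
  Sample standard deviations s_i = √(s[i,i]):
  s(X_1) = √(10.8) = 3.2863
  s(X_2) = √(1.8) = 1.3416

Step 3 — r_{ij} = s_{ij} / (s_i · s_j):
  r[X_1,X_1] = 1 (diagonal).
  r[X_1,X_2] = -0.55 / (3.2863 · 1.3416) = -0.55 / 4.4091 = -0.1247
  r[X_2,X_2] = 1 (diagonal).

R is symmetric with unit diagonal. Assembling:

R = [[1, -0.1247],
 [-0.1247, 1]]


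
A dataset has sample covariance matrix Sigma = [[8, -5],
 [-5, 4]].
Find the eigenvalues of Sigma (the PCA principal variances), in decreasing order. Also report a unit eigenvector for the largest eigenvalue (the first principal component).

Step 1 — characteristic polynomial of 2×2 Sigma:
  det(Sigma - λI) = λ² - trace · λ + det = 0.
  trace = 8 + 4 = 12, det = 8·4 - (-5)² = 7.
Step 2 — discriminant:
  Δ = trace² - 4·det = 144 - 28 = 116.
Step 3 — eigenvalues:
  λ = (trace ± √Δ)/2 = (12 ± 10.7703)/2,
  λ_1 = 11.3852,  λ_2 = 0.6148.

Step 4 — unit eigenvector for λ_1: solve (Sigma - λ_1 I)v = 0. First row:
  (8 - 11.3852)·v_x + (-5)·v_y = 0, i.e. (-3.3852)·v_x + (-5)·v_y = 0,
  so v ∝ (b, λ_1 - a) = (-5, 3.3852); multiply by -1 so the first entry is positive: u = (5, -3.3852).
  ||u|| = √((5)² + (-3.3852)²) = √(36.4593) ≈ 6.0382,
  v_1 = u/||u|| ≈ (0.8281, -0.5606) (||v_1|| = 1).

λ_1 = 11.3852,  λ_2 = 0.6148;  v_1 ≈ (0.8281, -0.5606)


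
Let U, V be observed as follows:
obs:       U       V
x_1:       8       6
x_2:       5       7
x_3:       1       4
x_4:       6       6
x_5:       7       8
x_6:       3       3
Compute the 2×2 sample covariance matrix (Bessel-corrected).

Step 1 — column means:
  mean(U) = (8 + 5 + 1 + 6 + 7 + 3) / 6 = 30/6 = 5
  mean(V) = (6 + 7 + 4 + 6 + 8 + 3) / 6 = 34/6 = 5.6667

Step 2 — sample covariance S[i,j] = (1/(n-1)) · Σ_k (x_{k,i} - mean_i) · (x_{k,j} - mean_j), with n-1 = 5.
  S[U,U] = ((3)·(3) + (0)·(0) + (-4)·(-4) + (1)·(1) + (2)·(2) + (-2)·(-2)) / 5 = 34/5 = 6.8
  S[U,V] = ((3)·(0.3333) + (0)·(1.3333) + (-4)·(-1.6667) + (1)·(0.3333) + (2)·(2.3333) + (-2)·(-2.6667)) / 5 = 18/5 = 3.6
  S[V,V] = ((0.3333)·(0.3333) + (1.3333)·(1.3333) + (-1.6667)·(-1.6667) + (0.3333)·(0.3333) + (2.3333)·(2.3333) + (-2.6667)·(-2.6667)) / 5 = 17.3333/5 = 3.4667

S is symmetric (S[j,i] = S[i,j]). Assembling:

S = [[6.8, 3.6],
 [3.6, 3.4667]]


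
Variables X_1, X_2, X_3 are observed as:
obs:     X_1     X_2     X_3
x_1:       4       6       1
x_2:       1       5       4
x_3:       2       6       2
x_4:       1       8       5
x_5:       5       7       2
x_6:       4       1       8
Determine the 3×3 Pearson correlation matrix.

Step 1 — column means:
  mean(X_1) = (4 + 1 + 2 + 1 + 5 + 4) / 6 = 17/6 = 2.8333
  mean(X_2) = (6 + 5 + 6 + 8 + 7 + 1) / 6 = 33/6 = 5.5
  mean(X_3) = (1 + 4 + 2 + 5 + 2 + 8) / 6 = 22/6 = 3.6667

Step 2 — sample variances and covariances s[i,j] = (1/(n-1)) · Σ_k (x_{k,i} - mean_i) · (x_{k,j} - mean_j), with n-1 = 5:
  s[X_1,X_1] = ((1.1667)·(1.1667) + (-1.8333)·(-1.8333) + (-0.8333)·(-0.8333) + (-1.8333)·(-1.8333) + (2.1667)·(2.1667) + (1.1667)·(1.1667)) / 5 = 14.8333/5 = 2.9667
  s[X_1,X_2] = ((1.1667)·(0.5) + (-1.8333)·(-0.5) + (-0.8333)·(0.5) + (-1.8333)·(2.5) + (2.1667)·(1.5) + (1.1667)·(-4.5)) / 5 = -5.5/5 = -1.1
  s[X_1,X_3] = ((1.1667)·(-2.6667) + (-1.8333)·(0.3333) + (-0.8333)·(-1.6667) + (-1.8333)·(1.3333) + (2.1667)·(-1.6667) + (1.1667)·(4.3333)) / 5 = -3.3333/5 = -0.6667
  s[X_2,X_2] = ((0.5)·(0.5) + (-0.5)·(-0.5) + (0.5)·(0.5) + (2.5)·(2.5) + (1.5)·(1.5) + (-4.5)·(-4.5)) / 5 = 29.5/5 = 5.9
  s[X_2,X_3] = ((0.5)·(-2.6667) + (-0.5)·(0.3333) + (0.5)·(-1.6667) + (2.5)·(1.3333) + (1.5)·(-1.6667) + (-4.5)·(4.3333)) / 5 = -21/5 = -4.2
  s[X_3,X_3] = ((-2.6667)·(-2.6667) + (0.3333)·(0.3333) + (-1.6667)·(-1.6667) + (1.3333)·(1.3333) + (-1.6667)·(-1.6667) + (4.3333)·(4.3333)) / 5 = 33.3333/5 = 6.6667
  Sample standard deviations s_i = √(s[i,i]):
  s(X_1) = √(2.9667) = 1.7224
  s(X_2) = √(5.9) = 2.429
  s(X_3) = √(6.6667) = 2.582

Step 3 — r_{ij} = s_{ij} / (s_i · s_j):
  r[X_1,X_1] = 1 (diagonal).
  r[X_1,X_2] = -1.1 / (1.7224 · 2.429) = -1.1 / 4.1837 = -0.2629
  r[X_1,X_3] = -0.6667 / (1.7224 · 2.582) = -0.6667 / 4.4472 = -0.1499
  r[X_2,X_2] = 1 (diagonal).
  r[X_2,X_3] = -4.2 / (2.429 · 2.582) = -4.2 / 6.2716 = -0.6697
  r[X_3,X_3] = 1 (diagonal).

R is symmetric with unit diagonal. Assembling:

R = [[1, -0.2629, -0.1499],
 [-0.2629, 1, -0.6697],
 [-0.1499, -0.6697, 1]]


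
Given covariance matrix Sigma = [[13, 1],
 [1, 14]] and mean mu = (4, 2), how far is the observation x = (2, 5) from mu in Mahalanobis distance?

Step 1 — centre the observation: (x - mu) = (-2, 3).

Step 2 — invert Sigma. det(Sigma) = 13·14 - (1)² = 181.
  Sigma^{-1} = (1/det) · [[d, -b], [-b, a]] = [[0.0773, -0.0055],
 [-0.0055, 0.0718]].

Step 3 — form the quadratic (x - mu)^T · Sigma^{-1} · (x - mu):
  Sigma^{-1} · (x - mu) = (-0.1713, 0.2265).
  (x - mu)^T · [Sigma^{-1} · (x - mu)] = (-2)·(-0.1713) + (3)·(0.2265) = 1.0221.

Step 4 — take square root: d = √(1.0221) ≈ 1.011.

d(x, mu) = √(1.0221) ≈ 1.011


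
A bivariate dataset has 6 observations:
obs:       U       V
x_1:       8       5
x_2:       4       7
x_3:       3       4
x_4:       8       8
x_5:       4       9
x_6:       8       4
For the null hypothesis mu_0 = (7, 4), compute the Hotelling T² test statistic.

Step 1 — sample mean vector:
  mean(U) = (8 + 4 + 3 + 8 + 4 + 8) / 6 = 35/6 = 5.8333
  mean(V) = (5 + 7 + 4 + 8 + 9 + 4) / 6 = 37/6 = 6.1667
  x̄ = (5.8333, 6.1667),  deviation x̄ - mu_0 = (5.8333, 6.1667) - (7, 4) = (-1.1667, 2.1667).

Step 2 — sample covariance matrix, S[i,j] = (1/(n-1)) · Σ_k (x_{k,i} - mean_i) · (x_{k,j} - mean_j), divisor n-1 = 5:
  S[U,U] = ((2.1667)·(2.1667) + (-1.8333)·(-1.8333) + (-2.8333)·(-2.8333) + (2.1667)·(2.1667) + (-1.8333)·(-1.8333) + (2.1667)·(2.1667)) / 5 = 28.8333/5 = 5.7667
  S[U,V] = ((2.1667)·(-1.1667) + (-1.8333)·(0.8333) + (-2.8333)·(-2.1667) + (2.1667)·(1.8333) + (-1.8333)·(2.8333) + (2.1667)·(-2.1667)) / 5 = -3.8333/5 = -0.7667
  S[V,V] = ((-1.1667)·(-1.1667) + (0.8333)·(0.8333) + (-2.1667)·(-2.1667) + (1.8333)·(1.8333) + (2.8333)·(2.8333) + (-2.1667)·(-2.1667)) / 5 = 22.8333/5 = 4.5667
  S = [[5.7667, -0.7667],
 [-0.7667, 4.5667]].

Step 3 — invert S. det(S) = 5.7667·4.5667 - (-0.7667)² = 25.7467.
  S^{-1} = (1/det) · [[d, -b], [-b, a]] = [[0.1774, 0.0298],
 [0.0298, 0.224]].

Step 4 — quadratic form (x̄ - mu_0)^T · S^{-1} · (x̄ - mu_0):
  S^{-1} · (x̄ - mu_0) = (-0.1424, 0.4505),
  (x̄ - mu_0)^T · [...] = (-1.1667)·(-0.1424) + (2.1667)·(0.4505) = 1.1423.

Step 5 — scale by n: T² = 6 · 1.1423 = 6.854.

T² ≈ 6.854


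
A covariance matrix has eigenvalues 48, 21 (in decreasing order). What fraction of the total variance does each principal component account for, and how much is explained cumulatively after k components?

Step 1 — total variance = trace(Sigma) = Σ λ_i = 48 + 21 = 69.

Step 2 — fraction explained by component i = λ_i / Σ λ:
  PC1: 48/69 = 0.6957
  PC2: 21/69 = 0.3043

Step 3 — cumulative fraction after k components = (λ_1 + ... + λ_k) / Σ λ:
  k = 1: 48/69 = 0.6957
  k = 2: (48 + 21)/69 = 69/69 = 1

Summary (fraction, with percent):

explained: PC1 0.6957 (69.57%), PC2 0.3043 (30.43%);  cumulative: 0.6957, 1


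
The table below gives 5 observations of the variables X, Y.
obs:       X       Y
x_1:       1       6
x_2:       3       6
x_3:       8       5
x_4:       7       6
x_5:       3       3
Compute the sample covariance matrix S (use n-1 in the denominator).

Step 1 — column means:
  mean(X) = (1 + 3 + 8 + 7 + 3) / 5 = 22/5 = 4.4
  mean(Y) = (6 + 6 + 5 + 6 + 3) / 5 = 26/5 = 5.2

Step 2 — sample covariance S[i,j] = (1/(n-1)) · Σ_k (x_{k,i} - mean_i) · (x_{k,j} - mean_j), with n-1 = 4.
  S[X,X] = ((-3.4)·(-3.4) + (-1.4)·(-1.4) + (3.6)·(3.6) + (2.6)·(2.6) + (-1.4)·(-1.4)) / 4 = 35.2/4 = 8.8
  S[X,Y] = ((-3.4)·(0.8) + (-1.4)·(0.8) + (3.6)·(-0.2) + (2.6)·(0.8) + (-1.4)·(-2.2)) / 4 = 0.6/4 = 0.15
  S[Y,Y] = ((0.8)·(0.8) + (0.8)·(0.8) + (-0.2)·(-0.2) + (0.8)·(0.8) + (-2.2)·(-2.2)) / 4 = 6.8/4 = 1.7

S is symmetric (S[j,i] = S[i,j]). Assembling:

S = [[8.8, 0.15],
 [0.15, 1.7]]


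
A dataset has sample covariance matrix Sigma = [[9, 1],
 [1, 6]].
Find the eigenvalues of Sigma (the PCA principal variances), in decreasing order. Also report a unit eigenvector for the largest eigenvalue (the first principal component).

Step 1 — characteristic polynomial of 2×2 Sigma:
  det(Sigma - λI) = λ² - trace · λ + det = 0.
  trace = 9 + 6 = 15, det = 9·6 - (1)² = 53.
Step 2 — discriminant:
  Δ = trace² - 4·det = 225 - 212 = 13.
Step 3 — eigenvalues:
  λ = (trace ± √Δ)/2 = (15 ± 3.6056)/2,
  λ_1 = 9.3028,  λ_2 = 5.6972.

Step 4 — unit eigenvector for λ_1: solve (Sigma - λ_1 I)v = 0. First row:
  (9 - 9.3028)·v_x + (1)·v_y = 0, i.e. (-0.3028)·v_x + (1)·v_y = 0,
  so v ∝ (b, λ_1 - a) = (1, 0.3028) = u.
  ||u|| = √((1)² + (0.3028)²) = √(1.0917) ≈ 1.0448,
  v_1 = u/||u|| ≈ (0.9571, 0.2898) (||v_1|| = 1).

λ_1 = 9.3028,  λ_2 = 5.6972;  v_1 ≈ (0.9571, 0.2898)


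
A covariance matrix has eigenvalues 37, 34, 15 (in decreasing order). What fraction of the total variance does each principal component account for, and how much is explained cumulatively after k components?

Step 1 — total variance = trace(Sigma) = Σ λ_i = 37 + 34 + 15 = 86.

Step 2 — fraction explained by component i = λ_i / Σ λ:
  PC1: 37/86 = 0.4302
  PC2: 34/86 = 0.3953
  PC3: 15/86 = 0.1744

Step 3 — cumulative fraction after k components = (λ_1 + ... + λ_k) / Σ λ:
  k = 1: 37/86 = 0.4302
  k = 2: (37 + 34)/86 = 71/86 = 0.8256
  k = 3: (37 + 34 + 15)/86 = 86/86 = 1

Summary (fraction, with percent):

explained: PC1 0.4302 (43.02%), PC2 0.3953 (39.53%), PC3 0.1744 (17.44%);  cumulative: 0.4302, 0.8256, 1


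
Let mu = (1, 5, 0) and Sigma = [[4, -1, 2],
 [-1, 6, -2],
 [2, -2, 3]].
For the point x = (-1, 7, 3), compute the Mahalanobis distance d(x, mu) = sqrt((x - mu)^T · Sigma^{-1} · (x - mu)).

Step 1 — centre the observation: (x - mu) = (-2, 2, 3).

Step 2 — invert Sigma (cofactor / det for 3×3, or solve directly):
  Sigma^{-1} = [[0.3784, -0.027, -0.2703],
 [-0.027, 0.2162, 0.1622],
 [-0.2703, 0.1622, 0.6216]].

Step 3 — form the quadratic (x - mu)^T · Sigma^{-1} · (x - mu):
  Sigma^{-1} · (x - mu) = (-1.6216, 0.973, 2.7297).
  (x - mu)^T · [Sigma^{-1} · (x - mu)] = (-2)·(-1.6216) + (2)·(0.973) + (3)·(2.7297) = 13.3784.

Step 4 — take square root: d = √(13.3784) ≈ 3.6576.

d(x, mu) = √(13.3784) ≈ 3.6576


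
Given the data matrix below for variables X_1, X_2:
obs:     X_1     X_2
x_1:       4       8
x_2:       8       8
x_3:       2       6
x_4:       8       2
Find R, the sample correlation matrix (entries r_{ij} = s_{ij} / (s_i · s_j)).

Step 1 — column means:
  mean(X_1) = (4 + 8 + 2 + 8) / 4 = 22/4 = 5.5
  mean(X_2) = (8 + 8 + 6 + 2) / 4 = 24/4 = 6

Step 2 — sample variances and covariances s[i,j] = (1/(n-1)) · Σ_k (x_{k,i} - mean_i) · (x_{k,j} - mean_j), with n-1 = 3:
  s[X_1,X_1] = ((-1.5)·(-1.5) + (2.5)·(2.5) + (-3.5)·(-3.5) + (2.5)·(2.5)) / 3 = 27/3 = 9
  s[X_1,X_2] = ((-1.5)·(2) + (2.5)·(2) + (-3.5)·(0) + (2.5)·(-4)) / 3 = -8/3 = -2.6667
  s[X_2,X_2] = ((2)·(2) + (2)·(2) + (0)·(0) + (-4)·(-4)) / 3 = 24/3 = 8
  Sample standard deviations s_i = √(s[i,i]):
  s(X_1) = √(9) = 3
  s(X_2) = √(8) = 2.8284

Step 3 — r_{ij} = s_{ij} / (s_i · s_j):
  r[X_1,X_1] = 1 (diagonal).
  r[X_1,X_2] = -2.6667 / (3 · 2.8284) = -2.6667 / 8.4853 = -0.3143
  r[X_2,X_2] = 1 (diagonal).

R is symmetric with unit diagonal. Assembling:

R = [[1, -0.3143],
 [-0.3143, 1]]


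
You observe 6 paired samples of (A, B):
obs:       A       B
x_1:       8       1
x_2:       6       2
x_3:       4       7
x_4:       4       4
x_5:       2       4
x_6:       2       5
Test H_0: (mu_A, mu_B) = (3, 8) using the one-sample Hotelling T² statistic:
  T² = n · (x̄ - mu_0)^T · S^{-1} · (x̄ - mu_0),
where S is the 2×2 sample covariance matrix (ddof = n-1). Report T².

Step 1 — sample mean vector:
  mean(A) = (8 + 6 + 4 + 4 + 2 + 2) / 6 = 26/6 = 4.3333
  mean(B) = (1 + 2 + 7 + 4 + 4 + 5) / 6 = 23/6 = 3.8333
  x̄ = (4.3333, 3.8333),  deviation x̄ - mu_0 = (4.3333, 3.8333) - (3, 8) = (1.3333, -4.1667).

Step 2 — sample covariance matrix, S[i,j] = (1/(n-1)) · Σ_k (x_{k,i} - mean_i) · (x_{k,j} - mean_j), divisor n-1 = 5:
  S[A,A] = ((3.6667)·(3.6667) + (1.6667)·(1.6667) + (-0.3333)·(-0.3333) + (-0.3333)·(-0.3333) + (-2.3333)·(-2.3333) + (-2.3333)·(-2.3333)) / 5 = 27.3333/5 = 5.4667
  S[A,B] = ((3.6667)·(-2.8333) + (1.6667)·(-1.8333) + (-0.3333)·(3.1667) + (-0.3333)·(0.1667) + (-2.3333)·(0.1667) + (-2.3333)·(1.1667)) / 5 = -17.6667/5 = -3.5333
  S[B,B] = ((-2.8333)·(-2.8333) + (-1.8333)·(-1.8333) + (3.1667)·(3.1667) + (0.1667)·(0.1667) + (0.1667)·(0.1667) + (1.1667)·(1.1667)) / 5 = 22.8333/5 = 4.5667
  S = [[5.4667, -3.5333],
 [-3.5333, 4.5667]].

Step 3 — invert S. det(S) = 5.4667·4.5667 - (-3.5333)² = 12.48.
  S^{-1} = (1/det) · [[d, -b], [-b, a]] = [[0.3659, 0.2831],
 [0.2831, 0.438]].

Step 4 — quadratic form (x̄ - mu_0)^T · S^{-1} · (x̄ - mu_0):
  S^{-1} · (x̄ - mu_0) = (-0.6918, -1.4476),
  (x̄ - mu_0)^T · [...] = (1.3333)·(-0.6918) + (-4.1667)·(-1.4476) = 5.1095.

Step 5 — scale by n: T² = 6 · 5.1095 = 30.6571.

T² ≈ 30.6571


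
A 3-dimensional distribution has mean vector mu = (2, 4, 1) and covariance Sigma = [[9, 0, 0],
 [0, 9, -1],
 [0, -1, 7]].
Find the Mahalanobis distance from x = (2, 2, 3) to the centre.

Step 1 — centre the observation: (x - mu) = (0, -2, 2).

Step 2 — invert Sigma (cofactor / det for 3×3, or solve directly):
  Sigma^{-1} = [[0.1111, 0, 0],
 [0, 0.1129, 0.0161],
 [0, 0.0161, 0.1452]].

Step 3 — form the quadratic (x - mu)^T · Sigma^{-1} · (x - mu):
  Sigma^{-1} · (x - mu) = (0, -0.1935, 0.2581).
  (x - mu)^T · [Sigma^{-1} · (x - mu)] = (0)·(0) + (-2)·(-0.1935) + (2)·(0.2581) = 0.9032.

Step 4 — take square root: d = √(0.9032) ≈ 0.9504.

d(x, mu) = √(0.9032) ≈ 0.9504


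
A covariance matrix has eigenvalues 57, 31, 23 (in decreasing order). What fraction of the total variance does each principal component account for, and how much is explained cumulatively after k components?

Step 1 — total variance = trace(Sigma) = Σ λ_i = 57 + 31 + 23 = 111.

Step 2 — fraction explained by component i = λ_i / Σ λ:
  PC1: 57/111 = 0.5135
  PC2: 31/111 = 0.2793
  PC3: 23/111 = 0.2072

Step 3 — cumulative fraction after k components = (λ_1 + ... + λ_k) / Σ λ:
  k = 1: 57/111 = 0.5135
  k = 2: (57 + 31)/111 = 88/111 = 0.7928
  k = 3: (57 + 31 + 23)/111 = 111/111 = 1

Summary (fraction, with percent):

explained: PC1 0.5135 (51.35%), PC2 0.2793 (27.93%), PC3 0.2072 (20.72%);  cumulative: 0.5135, 0.7928, 1


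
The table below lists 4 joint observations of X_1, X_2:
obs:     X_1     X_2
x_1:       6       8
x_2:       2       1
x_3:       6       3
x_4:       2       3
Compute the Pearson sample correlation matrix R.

Step 1 — column means:
  mean(X_1) = (6 + 2 + 6 + 2) / 4 = 16/4 = 4
  mean(X_2) = (8 + 1 + 3 + 3) / 4 = 15/4 = 3.75

Step 2 — sample variances and covariances s[i,j] = (1/(n-1)) · Σ_k (x_{k,i} - mean_i) · (x_{k,j} - mean_j), with n-1 = 3:
  s[X_1,X_1] = ((2)·(2) + (-2)·(-2) + (2)·(2) + (-2)·(-2)) / 3 = 16/3 = 5.3333
  s[X_1,X_2] = ((2)·(4.25) + (-2)·(-2.75) + (2)·(-0.75) + (-2)·(-0.75)) / 3 = 14/3 = 4.6667
  s[X_2,X_2] = ((4.25)·(4.25) + (-2.75)·(-2.75) + (-0.75)·(-0.75) + (-0.75)·(-0.75)) / 3 = 26.75/3 = 8.9167
  Sample standard deviations s_i = √(s[i,i]):
  s(X_1) = √(5.3333) = 2.3094
  s(X_2) = √(8.9167) = 2.9861

Step 3 — r_{ij} = s_{ij} / (s_i · s_j):
  r[X_1,X_1] = 1 (diagonal).
  r[X_1,X_2] = 4.6667 / (2.3094 · 2.9861) = 4.6667 / 6.8961 = 0.6767
  r[X_2,X_2] = 1 (diagonal).

R is symmetric with unit diagonal. Assembling:

R = [[1, 0.6767],
 [0.6767, 1]]


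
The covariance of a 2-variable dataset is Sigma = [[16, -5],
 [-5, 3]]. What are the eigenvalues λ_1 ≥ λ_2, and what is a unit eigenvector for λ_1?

Step 1 — characteristic polynomial of 2×2 Sigma:
  det(Sigma - λI) = λ² - trace · λ + det = 0.
  trace = 16 + 3 = 19, det = 16·3 - (-5)² = 23.
Step 2 — discriminant:
  Δ = trace² - 4·det = 361 - 92 = 269.
Step 3 — eigenvalues:
  λ = (trace ± √Δ)/2 = (19 ± 16.4012)/2,
  λ_1 = 17.7006,  λ_2 = 1.2994.

Step 4 — unit eigenvector for λ_1: solve (Sigma - λ_1 I)v = 0. First row:
  (16 - 17.7006)·v_x + (-5)·v_y = 0, i.e. (-1.7006)·v_x + (-5)·v_y = 0,
  so v ∝ (b, λ_1 - a) = (-5, 1.7006); multiply by -1 so the first entry is positive: u = (5, -1.7006).
  ||u|| = √((5)² + (-1.7006)²) = √(27.8921) ≈ 5.2813,
  v_1 = u/||u|| ≈ (0.9467, -0.322) (||v_1|| = 1).

λ_1 = 17.7006,  λ_2 = 1.2994;  v_1 ≈ (0.9467, -0.322)


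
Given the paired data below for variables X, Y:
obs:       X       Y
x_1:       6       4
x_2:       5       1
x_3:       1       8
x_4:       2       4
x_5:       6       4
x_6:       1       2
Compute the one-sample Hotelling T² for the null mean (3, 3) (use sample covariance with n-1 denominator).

Step 1 — sample mean vector:
  mean(X) = (6 + 5 + 1 + 2 + 6 + 1) / 6 = 21/6 = 3.5
  mean(Y) = (4 + 1 + 8 + 4 + 4 + 2) / 6 = 23/6 = 3.8333
  x̄ = (3.5, 3.8333),  deviation x̄ - mu_0 = (3.5, 3.8333) - (3, 3) = (0.5, 0.8333).

Step 2 — sample covariance matrix, S[i,j] = (1/(n-1)) · Σ_k (x_{k,i} - mean_i) · (x_{k,j} - mean_j), divisor n-1 = 5:
  S[X,X] = ((2.5)·(2.5) + (1.5)·(1.5) + (-2.5)·(-2.5) + (-1.5)·(-1.5) + (2.5)·(2.5) + (-2.5)·(-2.5)) / 5 = 29.5/5 = 5.9
  S[X,Y] = ((2.5)·(0.1667) + (1.5)·(-2.8333) + (-2.5)·(4.1667) + (-1.5)·(0.1667) + (2.5)·(0.1667) + (-2.5)·(-1.8333)) / 5 = -9.5/5 = -1.9
  S[Y,Y] = ((0.1667)·(0.1667) + (-2.8333)·(-2.8333) + (4.1667)·(4.1667) + (0.1667)·(0.1667) + (0.1667)·(0.1667) + (-1.8333)·(-1.8333)) / 5 = 28.8333/5 = 5.7667
  S = [[5.9, -1.9],
 [-1.9, 5.7667]].

Step 3 — invert S. det(S) = 5.9·5.7667 - (-1.9)² = 30.4133.
  S^{-1} = (1/det) · [[d, -b], [-b, a]] = [[0.1896, 0.0625],
 [0.0625, 0.194]].

Step 4 — quadratic form (x̄ - mu_0)^T · S^{-1} · (x̄ - mu_0):
  S^{-1} · (x̄ - mu_0) = (0.1469, 0.1929),
  (x̄ - mu_0)^T · [...] = (0.5)·(0.1469) + (0.8333)·(0.1929) = 0.2342.

Step 5 — scale by n: T² = 6 · 0.2342 = 1.4051.

T² ≈ 1.4051


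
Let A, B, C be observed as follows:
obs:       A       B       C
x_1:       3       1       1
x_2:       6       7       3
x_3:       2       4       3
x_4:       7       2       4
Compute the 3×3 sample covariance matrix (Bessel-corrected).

Step 1 — column means:
  mean(A) = (3 + 6 + 2 + 7) / 4 = 18/4 = 4.5
  mean(B) = (1 + 7 + 4 + 2) / 4 = 14/4 = 3.5
  mean(C) = (1 + 3 + 3 + 4) / 4 = 11/4 = 2.75

Step 2 — sample covariance S[i,j] = (1/(n-1)) · Σ_k (x_{k,i} - mean_i) · (x_{k,j} - mean_j), with n-1 = 3.
  S[A,A] = ((-1.5)·(-1.5) + (1.5)·(1.5) + (-2.5)·(-2.5) + (2.5)·(2.5)) / 3 = 17/3 = 5.6667
  S[A,B] = ((-1.5)·(-2.5) + (1.5)·(3.5) + (-2.5)·(0.5) + (2.5)·(-1.5)) / 3 = 4/3 = 1.3333
  S[A,C] = ((-1.5)·(-1.75) + (1.5)·(0.25) + (-2.5)·(0.25) + (2.5)·(1.25)) / 3 = 5.5/3 = 1.8333
  S[B,B] = ((-2.5)·(-2.5) + (3.5)·(3.5) + (0.5)·(0.5) + (-1.5)·(-1.5)) / 3 = 21/3 = 7
  S[B,C] = ((-2.5)·(-1.75) + (3.5)·(0.25) + (0.5)·(0.25) + (-1.5)·(1.25)) / 3 = 3.5/3 = 1.1667
  S[C,C] = ((-1.75)·(-1.75) + (0.25)·(0.25) + (0.25)·(0.25) + (1.25)·(1.25)) / 3 = 4.75/3 = 1.5833

S is symmetric (S[j,i] = S[i,j]). Assembling:

S = [[5.6667, 1.3333, 1.8333],
 [1.3333, 7, 1.1667],
 [1.8333, 1.1667, 1.5833]]


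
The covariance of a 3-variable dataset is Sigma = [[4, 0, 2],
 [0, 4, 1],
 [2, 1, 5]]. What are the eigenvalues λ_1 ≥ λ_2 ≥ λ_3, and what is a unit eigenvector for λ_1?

Step 1 — characteristic polynomial p(λ) = det(λI - Sigma) = λ³ - tr·λ² + c_1·λ - det, where tr = trace, c_1 = sum of the principal 2×2 minors, det = det(Sigma):
  tr = 4 + 4 + 5 = 13,
  c_1 = (4·4 - (0)²) + (4·5 - (2)²) + (4·5 - (1)²) = 16 + 16 + 19 = 51,
  det = 4·(4·5 - (1)²) - (0)·((0)·5 - (1)·(2)) + (2)·((0)·(1) - 4·(2)) = 4·(19) - (0)·(-2) + (2)·(-8) = 60.
  So p(λ) = λ³ - 13λ² + 51λ - 60.
Step 2 — look for an integer root (rational root theorem: any rational root is an integer divisor of 60). Testing λ = 4:
  p(4) = 64 - 208 + 204 - 60 = 0  ✓
  Dividing out (λ - 4): p(λ) = (λ - 4)(λ² - 9λ + 15).
Step 3 — remaining eigenvalues from the quadratic λ² - 9λ + 15 = 0:
  Δ = 9² - 4·15 = 81 - 60 = 21,  λ = (9 ± √21)/2 = (9 ± 4.5826)/2 ≈ 6.7913 or 2.2087.
  Sorted: λ_1 = 6.7913,  λ_2 = 4,  λ_3 = 2.2087  (check: sum = 13 = tr ✓).

Step 4 — unit eigenvector for λ_1 ≈ 6.7913: v spans the null space of (Sigma - λ_1 I), whose rows are
  r_1 = (-2.7913, 0, 2),  r_2 = (0, -2.7913, 1),  r_3 = (2, 1, -1.7913).
  v is orthogonal to every row, so take v ∝ r_1 × r_2 = ((0)·(1) - (2)·(-2.7913), (2)·(0) - (-2.7913)·(1), (-2.7913)·(-2.7913) - (0)·(0)) ≈ (5.5826, 2.7913, 7.7913).
  Let u = (5.5826, 2.7913, 7.7913).
  ||u|| = √((5.5826)² + (2.7913)² + (7.7913)²) = √(99.6606) ≈ 9.983,  v_1 = u/||u|| ≈ (0.5592, 0.2796, 0.7805) (||v_1|| = 1).

λ_1 = 6.7913,  λ_2 = 4,  λ_3 = 2.2087;  v_1 ≈ (0.5592, 0.2796, 0.7805)


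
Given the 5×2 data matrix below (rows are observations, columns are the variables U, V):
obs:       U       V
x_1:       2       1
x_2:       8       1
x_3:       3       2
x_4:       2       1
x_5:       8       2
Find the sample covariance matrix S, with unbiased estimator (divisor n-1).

Step 1 — column means:
  mean(U) = (2 + 8 + 3 + 2 + 8) / 5 = 23/5 = 4.6
  mean(V) = (1 + 1 + 2 + 1 + 2) / 5 = 7/5 = 1.4

Step 2 — sample covariance S[i,j] = (1/(n-1)) · Σ_k (x_{k,i} - mean_i) · (x_{k,j} - mean_j), with n-1 = 4.
  S[U,U] = ((-2.6)·(-2.6) + (3.4)·(3.4) + (-1.6)·(-1.6) + (-2.6)·(-2.6) + (3.4)·(3.4)) / 4 = 39.2/4 = 9.8
  S[U,V] = ((-2.6)·(-0.4) + (3.4)·(-0.4) + (-1.6)·(0.6) + (-2.6)·(-0.4) + (3.4)·(0.6)) / 4 = 1.8/4 = 0.45
  S[V,V] = ((-0.4)·(-0.4) + (-0.4)·(-0.4) + (0.6)·(0.6) + (-0.4)·(-0.4) + (0.6)·(0.6)) / 4 = 1.2/4 = 0.3

S is symmetric (S[j,i] = S[i,j]). Assembling:

S = [[9.8, 0.45],
 [0.45, 0.3]]


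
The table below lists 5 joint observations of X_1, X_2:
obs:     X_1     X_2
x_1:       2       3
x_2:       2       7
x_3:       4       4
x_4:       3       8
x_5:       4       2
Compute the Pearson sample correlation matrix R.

Step 1 — column means:
  mean(X_1) = (2 + 2 + 4 + 3 + 4) / 5 = 15/5 = 3
  mean(X_2) = (3 + 7 + 4 + 8 + 2) / 5 = 24/5 = 4.8

Step 2 — sample variances and covariances s[i,j] = (1/(n-1)) · Σ_k (x_{k,i} - mean_i) · (x_{k,j} - mean_j), with n-1 = 4:
  s[X_1,X_1] = ((-1)·(-1) + (-1)·(-1) + (1)·(1) + (0)·(0) + (1)·(1)) / 4 = 4/4 = 1
  s[X_1,X_2] = ((-1)·(-1.8) + (-1)·(2.2) + (1)·(-0.8) + (0)·(3.2) + (1)·(-2.8)) / 4 = -4/4 = -1
  s[X_2,X_2] = ((-1.8)·(-1.8) + (2.2)·(2.2) + (-0.8)·(-0.8) + (3.2)·(3.2) + (-2.8)·(-2.8)) / 4 = 26.8/4 = 6.7
  Sample standard deviations s_i = √(s[i,i]):
  s(X_1) = √(1) = 1
  s(X_2) = √(6.7) = 2.5884

Step 3 — r_{ij} = s_{ij} / (s_i · s_j):
  r[X_1,X_1] = 1 (diagonal).
  r[X_1,X_2] = -1 / (1 · 2.5884) = -1 / 2.5884 = -0.3863
  r[X_2,X_2] = 1 (diagonal).

R is symmetric with unit diagonal. Assembling:

R = [[1, -0.3863],
 [-0.3863, 1]]


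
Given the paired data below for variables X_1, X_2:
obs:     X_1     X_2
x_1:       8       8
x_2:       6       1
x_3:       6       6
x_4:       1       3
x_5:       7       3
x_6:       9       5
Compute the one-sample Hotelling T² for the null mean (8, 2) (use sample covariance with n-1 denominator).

Step 1 — sample mean vector:
  mean(X_1) = (8 + 6 + 6 + 1 + 7 + 9) / 6 = 37/6 = 6.1667
  mean(X_2) = (8 + 1 + 6 + 3 + 3 + 5) / 6 = 26/6 = 4.3333
  x̄ = (6.1667, 4.3333),  deviation x̄ - mu_0 = (6.1667, 4.3333) - (8, 2) = (-1.8333, 2.3333).

Step 2 — sample covariance matrix, S[i,j] = (1/(n-1)) · Σ_k (x_{k,i} - mean_i) · (x_{k,j} - mean_j), divisor n-1 = 5:
  S[X_1,X_1] = ((1.8333)·(1.8333) + (-0.1667)·(-0.1667) + (-0.1667)·(-0.1667) + (-5.1667)·(-5.1667) + (0.8333)·(0.8333) + (2.8333)·(2.8333)) / 5 = 38.8333/5 = 7.7667
  S[X_1,X_2] = ((1.8333)·(3.6667) + (-0.1667)·(-3.3333) + (-0.1667)·(1.6667) + (-5.1667)·(-1.3333) + (0.8333)·(-1.3333) + (2.8333)·(0.6667)) / 5 = 14.6667/5 = 2.9333
  S[X_2,X_2] = ((3.6667)·(3.6667) + (-3.3333)·(-3.3333) + (1.6667)·(1.6667) + (-1.3333)·(-1.3333) + (-1.3333)·(-1.3333) + (0.6667)·(0.6667)) / 5 = 31.3333/5 = 6.2667
  S = [[7.7667, 2.9333],
 [2.9333, 6.2667]].

Step 3 — invert S. det(S) = 7.7667·6.2667 - (2.9333)² = 40.0667.
  S^{-1} = (1/det) · [[d, -b], [-b, a]] = [[0.1564, -0.0732],
 [-0.0732, 0.1938]].

Step 4 — quadratic form (x̄ - mu_0)^T · S^{-1} · (x̄ - mu_0):
  S^{-1} · (x̄ - mu_0) = (-0.4576, 0.5865),
  (x̄ - mu_0)^T · [...] = (-1.8333)·(-0.4576) + (2.3333)·(0.5865) = 2.2074.

Step 5 — scale by n: T² = 6 · 2.2074 = 13.2446.

T² ≈ 13.2446


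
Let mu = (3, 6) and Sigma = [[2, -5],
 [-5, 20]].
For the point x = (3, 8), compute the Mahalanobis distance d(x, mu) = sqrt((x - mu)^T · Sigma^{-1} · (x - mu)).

Step 1 — centre the observation: (x - mu) = (0, 2).

Step 2 — invert Sigma. det(Sigma) = 2·20 - (-5)² = 15.
  Sigma^{-1} = (1/det) · [[d, -b], [-b, a]] = [[1.3333, 0.3333],
 [0.3333, 0.1333]].

Step 3 — form the quadratic (x - mu)^T · Sigma^{-1} · (x - mu):
  Sigma^{-1} · (x - mu) = (0.6667, 0.2667).
  (x - mu)^T · [Sigma^{-1} · (x - mu)] = (0)·(0.6667) + (2)·(0.2667) = 0.5333.

Step 4 — take square root: d = √(0.5333) ≈ 0.7303.

d(x, mu) = √(0.5333) ≈ 0.7303


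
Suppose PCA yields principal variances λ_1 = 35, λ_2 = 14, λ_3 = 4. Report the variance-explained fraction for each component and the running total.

Step 1 — total variance = trace(Sigma) = Σ λ_i = 35 + 14 + 4 = 53.

Step 2 — fraction explained by component i = λ_i / Σ λ:
  PC1: 35/53 = 0.6604
  PC2: 14/53 = 0.2642
  PC3: 4/53 = 0.0755

Step 3 — cumulative fraction after k components = (λ_1 + ... + λ_k) / Σ λ:
  k = 1: 35/53 = 0.6604
  k = 2: (35 + 14)/53 = 49/53 = 0.9245
  k = 3: (35 + 14 + 4)/53 = 53/53 = 1

Summary (fraction, with percent):

explained: PC1 0.6604 (66.04%), PC2 0.2642 (26.42%), PC3 0.0755 (7.55%);  cumulative: 0.6604, 0.9245, 1


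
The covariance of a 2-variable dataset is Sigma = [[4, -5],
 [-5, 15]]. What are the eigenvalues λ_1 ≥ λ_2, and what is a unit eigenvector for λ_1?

Step 1 — characteristic polynomial of 2×2 Sigma:
  det(Sigma - λI) = λ² - trace · λ + det = 0.
  trace = 4 + 15 = 19, det = 4·15 - (-5)² = 35.
Step 2 — discriminant:
  Δ = trace² - 4·det = 361 - 140 = 221.
Step 3 — eigenvalues:
  λ = (trace ± √Δ)/2 = (19 ± 14.8661)/2,
  λ_1 = 16.933,  λ_2 = 2.067.

Step 4 — unit eigenvector for λ_1: solve (Sigma - λ_1 I)v = 0. First row:
  (4 - 16.933)·v_x + (-5)·v_y = 0, i.e. (-12.933)·v_x + (-5)·v_y = 0,
  so v ∝ (b, λ_1 - a) = (-5, 12.933); multiply by -1 so the first entry is positive: u = (5, -12.933).
  ||u|| = √((5)² + (-12.933)²) = √(192.2634) ≈ 13.8659,
  v_1 = u/||u|| ≈ (0.3606, -0.9327) (||v_1|| = 1).

λ_1 = 16.933,  λ_2 = 2.067;  v_1 ≈ (0.3606, -0.9327)


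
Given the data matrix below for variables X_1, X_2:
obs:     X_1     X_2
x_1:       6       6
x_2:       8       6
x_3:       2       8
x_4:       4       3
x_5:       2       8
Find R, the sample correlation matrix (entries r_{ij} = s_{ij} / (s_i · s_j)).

Step 1 — column means:
  mean(X_1) = (6 + 8 + 2 + 4 + 2) / 5 = 22/5 = 4.4
  mean(X_2) = (6 + 6 + 8 + 3 + 8) / 5 = 31/5 = 6.2

Step 2 — sample variances and covariances s[i,j] = (1/(n-1)) · Σ_k (x_{k,i} - mean_i) · (x_{k,j} - mean_j), with n-1 = 4:
  s[X_1,X_1] = ((1.6)·(1.6) + (3.6)·(3.6) + (-2.4)·(-2.4) + (-0.4)·(-0.4) + (-2.4)·(-2.4)) / 4 = 27.2/4 = 6.8
  s[X_1,X_2] = ((1.6)·(-0.2) + (3.6)·(-0.2) + (-2.4)·(1.8) + (-0.4)·(-3.2) + (-2.4)·(1.8)) / 4 = -8.4/4 = -2.1
  s[X_2,X_2] = ((-0.2)·(-0.2) + (-0.2)·(-0.2) + (1.8)·(1.8) + (-3.2)·(-3.2) + (1.8)·(1.8)) / 4 = 16.8/4 = 4.2
  Sample standard deviations s_i = √(s[i,i]):
  s(X_1) = √(6.8) = 2.6077
  s(X_2) = √(4.2) = 2.0494

Step 3 — r_{ij} = s_{ij} / (s_i · s_j):
  r[X_1,X_1] = 1 (diagonal).
  r[X_1,X_2] = -2.1 / (2.6077 · 2.0494) = -2.1 / 5.3442 = -0.393
  r[X_2,X_2] = 1 (diagonal).

R is symmetric with unit diagonal. Assembling:

R = [[1, -0.393],
 [-0.393, 1]]


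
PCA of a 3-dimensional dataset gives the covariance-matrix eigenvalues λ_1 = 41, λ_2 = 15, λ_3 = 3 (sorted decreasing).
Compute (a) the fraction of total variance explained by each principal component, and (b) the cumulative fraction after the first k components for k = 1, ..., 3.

Step 1 — total variance = trace(Sigma) = Σ λ_i = 41 + 15 + 3 = 59.

Step 2 — fraction explained by component i = λ_i / Σ λ:
  PC1: 41/59 = 0.6949
  PC2: 15/59 = 0.2542
  PC3: 3/59 = 0.0508

Step 3 — cumulative fraction after k components = (λ_1 + ... + λ_k) / Σ λ:
  k = 1: 41/59 = 0.6949
  k = 2: (41 + 15)/59 = 56/59 = 0.9492
  k = 3: (41 + 15 + 3)/59 = 59/59 = 1

Summary (fraction, with percent):

explained: PC1 0.6949 (69.49%), PC2 0.2542 (25.42%), PC3 0.0508 (5.08%);  cumulative: 0.6949, 0.9492, 1


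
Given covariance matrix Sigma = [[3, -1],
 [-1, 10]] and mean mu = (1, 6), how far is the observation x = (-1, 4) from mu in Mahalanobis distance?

Step 1 — centre the observation: (x - mu) = (-2, -2).

Step 2 — invert Sigma. det(Sigma) = 3·10 - (-1)² = 29.
  Sigma^{-1} = (1/det) · [[d, -b], [-b, a]] = [[0.3448, 0.0345],
 [0.0345, 0.1034]].

Step 3 — form the quadratic (x - mu)^T · Sigma^{-1} · (x - mu):
  Sigma^{-1} · (x - mu) = (-0.7586, -0.2759).
  (x - mu)^T · [Sigma^{-1} · (x - mu)] = (-2)·(-0.7586) + (-2)·(-0.2759) = 2.069.

Step 4 — take square root: d = √(2.069) ≈ 1.4384.

d(x, mu) = √(2.069) ≈ 1.4384


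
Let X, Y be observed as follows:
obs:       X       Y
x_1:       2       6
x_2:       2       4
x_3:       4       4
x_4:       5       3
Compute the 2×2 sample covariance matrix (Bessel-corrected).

Step 1 — column means:
  mean(X) = (2 + 2 + 4 + 5) / 4 = 13/4 = 3.25
  mean(Y) = (6 + 4 + 4 + 3) / 4 = 17/4 = 4.25

Step 2 — sample covariance S[i,j] = (1/(n-1)) · Σ_k (x_{k,i} - mean_i) · (x_{k,j} - mean_j), with n-1 = 3.
  S[X,X] = ((-1.25)·(-1.25) + (-1.25)·(-1.25) + (0.75)·(0.75) + (1.75)·(1.75)) / 3 = 6.75/3 = 2.25
  S[X,Y] = ((-1.25)·(1.75) + (-1.25)·(-0.25) + (0.75)·(-0.25) + (1.75)·(-1.25)) / 3 = -4.25/3 = -1.4167
  S[Y,Y] = ((1.75)·(1.75) + (-0.25)·(-0.25) + (-0.25)·(-0.25) + (-1.25)·(-1.25)) / 3 = 4.75/3 = 1.5833

S is symmetric (S[j,i] = S[i,j]). Assembling:

S = [[2.25, -1.4167],
 [-1.4167, 1.5833]]


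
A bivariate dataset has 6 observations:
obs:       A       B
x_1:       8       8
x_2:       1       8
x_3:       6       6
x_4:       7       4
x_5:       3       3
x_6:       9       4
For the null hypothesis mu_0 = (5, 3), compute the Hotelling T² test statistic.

Step 1 — sample mean vector:
  mean(A) = (8 + 1 + 6 + 7 + 3 + 9) / 6 = 34/6 = 5.6667
  mean(B) = (8 + 8 + 6 + 4 + 3 + 4) / 6 = 33/6 = 5.5
  x̄ = (5.6667, 5.5),  deviation x̄ - mu_0 = (5.6667, 5.5) - (5, 3) = (0.6667, 2.5).

Step 2 — sample covariance matrix, S[i,j] = (1/(n-1)) · Σ_k (x_{k,i} - mean_i) · (x_{k,j} - mean_j), divisor n-1 = 5:
  S[A,A] = ((2.3333)·(2.3333) + (-4.6667)·(-4.6667) + (0.3333)·(0.3333) + (1.3333)·(1.3333) + (-2.6667)·(-2.6667) + (3.3333)·(3.3333)) / 5 = 47.3333/5 = 9.4667
  S[A,B] = ((2.3333)·(2.5) + (-4.6667)·(2.5) + (0.3333)·(0.5) + (1.3333)·(-1.5) + (-2.6667)·(-2.5) + (3.3333)·(-1.5)) / 5 = -6/5 = -1.2
  S[B,B] = ((2.5)·(2.5) + (2.5)·(2.5) + (0.5)·(0.5) + (-1.5)·(-1.5) + (-2.5)·(-2.5) + (-1.5)·(-1.5)) / 5 = 23.5/5 = 4.7
  S = [[9.4667, -1.2],
 [-1.2, 4.7]].

Step 3 — invert S. det(S) = 9.4667·4.7 - (-1.2)² = 43.0533.
  S^{-1} = (1/det) · [[d, -b], [-b, a]] = [[0.1092, 0.0279],
 [0.0279, 0.2199]].

Step 4 — quadratic form (x̄ - mu_0)^T · S^{-1} · (x̄ - mu_0):
  S^{-1} · (x̄ - mu_0) = (0.1425, 0.5683),
  (x̄ - mu_0)^T · [...] = (0.6667)·(0.1425) + (2.5)·(0.5683) = 1.5157.

Step 5 — scale by n: T² = 6 · 1.5157 = 9.0941.

T² ≈ 9.0941


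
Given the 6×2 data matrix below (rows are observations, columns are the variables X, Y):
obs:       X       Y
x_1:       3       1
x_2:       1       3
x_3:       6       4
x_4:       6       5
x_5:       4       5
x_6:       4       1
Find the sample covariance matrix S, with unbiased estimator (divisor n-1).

Step 1 — column means:
  mean(X) = (3 + 1 + 6 + 6 + 4 + 4) / 6 = 24/6 = 4
  mean(Y) = (1 + 3 + 4 + 5 + 5 + 1) / 6 = 19/6 = 3.1667

Step 2 — sample covariance S[i,j] = (1/(n-1)) · Σ_k (x_{k,i} - mean_i) · (x_{k,j} - mean_j), with n-1 = 5.
  S[X,X] = ((-1)·(-1) + (-3)·(-3) + (2)·(2) + (2)·(2) + (0)·(0) + (0)·(0)) / 5 = 18/5 = 3.6
  S[X,Y] = ((-1)·(-2.1667) + (-3)·(-0.1667) + (2)·(0.8333) + (2)·(1.8333) + (0)·(1.8333) + (0)·(-2.1667)) / 5 = 8/5 = 1.6
  S[Y,Y] = ((-2.1667)·(-2.1667) + (-0.1667)·(-0.1667) + (0.8333)·(0.8333) + (1.8333)·(1.8333) + (1.8333)·(1.8333) + (-2.1667)·(-2.1667)) / 5 = 16.8333/5 = 3.3667

S is symmetric (S[j,i] = S[i,j]). Assembling:

S = [[3.6, 1.6],
 [1.6, 3.3667]]
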